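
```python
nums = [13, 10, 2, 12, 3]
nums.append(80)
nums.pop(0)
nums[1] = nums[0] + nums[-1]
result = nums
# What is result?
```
Trace:
  nums=[13, 10, 2, 12, 3]
  nums=[13, 10, 2, 12, 3, 80]
  nums=[10, 2, 12, 3, 80]
  nums=[10, 90, 12, 3, 80]
  nums=[10, 90, 12, 3, 80], result=[10, 90, 12, 3, 80]

Final answer: [10, 90, 12, 3, 80]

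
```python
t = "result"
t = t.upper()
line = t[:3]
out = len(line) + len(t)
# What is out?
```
Trace:
  t='result'
  t='RESULT'
  t='RESULT', line='RES'
  t='RESULT', line='RES', out=9

Final answer: 9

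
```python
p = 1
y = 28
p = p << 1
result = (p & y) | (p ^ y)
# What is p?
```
Trace:
  p=1
  p=1, y=28
  p=2, y=28
  p=2, y=28, result=30

Final answer: 2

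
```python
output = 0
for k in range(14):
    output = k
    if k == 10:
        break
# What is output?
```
Trace:
  output=0
  output=0, k=0
  output=1, k=1
  output=2, k=2
  output=3, k=3
  output=4, k=4
  output=5, k=5
  output=6, k=6
  output=7, k=7
  output=8, k=8
  output=9, k=9
  output=10, k=10

Final answer: 10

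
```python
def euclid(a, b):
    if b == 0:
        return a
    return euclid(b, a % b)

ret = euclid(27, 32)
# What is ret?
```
Call trace:
euclid(a=27, b=32)
  euclid(a=32, b=27)
    euclid(a=27, b=5)
      euclid(a=5, b=2)
        euclid(a=2, b=1)
          euclid(a=1, b=0)
          -> return 1
        -> return 1
      -> return 1
    -> return 1
  -> return 1
-> return 1

Final answer: 1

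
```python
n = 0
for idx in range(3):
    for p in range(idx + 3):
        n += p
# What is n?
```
Trace:
  n=0
  n=0, idx=0, p=0
  n=1, idx=0, p=1
  n=3, idx=0, p=2
  n=3, idx=1, p=0
  n=4, idx=1, p=1
  n=6, idx=1, p=2
  n=9, idx=1, p=3
  n=9, idx=2, p=0
  n=10, idx=2, p=1
  n=12, idx=2, p=2
  n=15, idx=2, p=3
  n=19, idx=2, p=4

Final answer: 19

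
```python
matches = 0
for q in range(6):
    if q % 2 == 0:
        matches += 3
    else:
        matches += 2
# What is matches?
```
Trace:
  matches=0
  matches=3, q=0
  matches=5, q=1
  matches=8, q=2
  matches=10, q=3
  matches=13, q=4
  matches=15, q=5

Final answer: 15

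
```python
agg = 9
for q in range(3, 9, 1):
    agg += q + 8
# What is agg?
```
Trace:
  agg=9
  agg=20, q=3
  agg=32, q=4
  agg=45, q=5
  agg=59, q=6
  agg=74, q=7
  agg=90, q=8

Final answer: 90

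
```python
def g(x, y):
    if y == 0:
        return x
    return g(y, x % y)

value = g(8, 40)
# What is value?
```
Call trace:
g(x=8, y=40)
  g(x=40, y=8)
    g(x=8, y=0)
    -> return 8
  -> return 8
-> return 8

Final answer: 8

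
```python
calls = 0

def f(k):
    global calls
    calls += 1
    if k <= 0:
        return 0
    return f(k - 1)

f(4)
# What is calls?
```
Call trace:
f(k=4)
  f(k=3)
    f(k=2)
      f(k=1)
        f(k=0)
        -> return 0
      -> return 0
    -> return 0
  -> return 0
-> return 0

calls is incremented once per call. f is entered once for each k = 4, 3, 2, 1, 0 (the k <= 0 call returns without recursing), i.e. 4 + 1 calls.
calls = 5

Final answer: 5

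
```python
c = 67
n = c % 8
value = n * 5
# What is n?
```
Trace:
  c=67
  c=67, n=3
  c=67, n=3, value=15

Final answer: 3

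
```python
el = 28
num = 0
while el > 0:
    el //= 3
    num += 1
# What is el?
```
Trace:
  el=28
  el=28, num=0
  el=9, num=1
  el=3, num=2
  el=1, num=3
  el=0, num=4

Final answer: 0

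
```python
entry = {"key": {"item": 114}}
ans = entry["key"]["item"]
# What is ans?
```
Trace:
  entry={'key': {'item': 114}}
  entry={'key': {'item': 114}}, ans=114

Final answer: 114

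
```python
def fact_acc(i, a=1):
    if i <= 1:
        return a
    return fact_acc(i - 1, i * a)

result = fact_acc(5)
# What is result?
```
Call trace:
fact_acc(i=5, a=1)
  fact_acc(i=4, a=5)
    fact_acc(i=3, a=20)
      fact_acc(i=2, a=60)
        fact_acc(i=1, a=120)
        -> return 120
      -> return 120
    -> return 120
  -> return 120
-> return 120

Final answer: 120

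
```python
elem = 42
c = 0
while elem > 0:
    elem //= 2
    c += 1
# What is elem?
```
Trace:
  elem=42
  elem=42, c=0
  elem=21, c=1
  elem=10, c=2
  elem=5, c=3
  elem=2, c=4
  elem=1, c=5
  elem=0, c=6

Final answer: 0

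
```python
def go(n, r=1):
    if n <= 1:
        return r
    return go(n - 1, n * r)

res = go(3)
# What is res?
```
Call trace:
go(n=3, r=1)
  go(n=2, r=3)
    go(n=1, r=6)
    -> return 6
  -> return 6
-> return 6

Final answer: 6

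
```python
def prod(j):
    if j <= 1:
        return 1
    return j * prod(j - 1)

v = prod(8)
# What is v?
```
Call trace:
prod(j=8)
  prod(j=7)
    prod(j=6)
      prod(j=5)
        prod(j=4)
          prod(j=3)
            prod(j=2)
              prod(j=1)
              -> return 1
            -> return 2
          -> return 6
        -> return 24
      -> return 120
    -> return 720
  -> return 5040
-> return 40320

Final answer: 40320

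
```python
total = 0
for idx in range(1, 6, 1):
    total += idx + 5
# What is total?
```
Trace:
  total=0
  total=6, idx=1
  total=13, idx=2
  total=21, idx=3
  total=30, idx=4
  total=40, idx=5

Final answer: 40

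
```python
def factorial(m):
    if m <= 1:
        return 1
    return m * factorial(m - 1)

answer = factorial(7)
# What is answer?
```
Call trace:
factorial(m=7)
  factorial(m=6)
    factorial(m=5)
      factorial(m=4)
        factorial(m=3)
          factorial(m=2)
            factorial(m=1)
            -> return 1
          -> return 2
        -> return 6
      -> return 24
    -> return 120
  -> return 720
-> return 5040

Final answer: 5040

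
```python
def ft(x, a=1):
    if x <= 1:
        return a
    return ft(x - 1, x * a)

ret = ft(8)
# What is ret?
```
Call trace:
ft(x=8, a=1)
  ft(x=7, a=8)
    ft(x=6, a=56)
      ft(x=5, a=336)
        ft(x=4, a=1680)
          ft(x=3, a=6720)
            ft(x=2, a=20160)
              ft(x=1, a=40320)
              -> return 40320
            -> return 40320
          -> return 40320
        -> return 40320
      -> return 40320
    -> return 40320
  -> return 40320
-> return 40320

Final answer: 40320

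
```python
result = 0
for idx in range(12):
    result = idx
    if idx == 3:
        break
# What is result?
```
Trace:
  result=0
  result=0, idx=0
  result=1, idx=1
  result=2, idx=2
  result=3, idx=3

Final answer: 3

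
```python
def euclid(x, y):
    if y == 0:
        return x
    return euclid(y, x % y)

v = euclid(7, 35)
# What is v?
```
Call trace:
euclid(x=7, y=35)
  euclid(x=35, y=7)
    euclid(x=7, y=0)
    -> return 7
  -> return 7
-> return 7

Final answer: 7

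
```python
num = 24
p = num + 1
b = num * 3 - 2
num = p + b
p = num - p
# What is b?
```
Trace:
  num=24
  num=24, p=25
  num=24, p=25, b=70
  num=95, p=25, b=70
  num=95, p=70, b=70

Final answer: 70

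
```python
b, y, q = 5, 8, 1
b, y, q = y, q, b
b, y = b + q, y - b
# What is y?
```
Trace:
  b=5, y=8, q=1
  b=8, y=1, q=5
  b=13, y=-7, q=5

Final answer: -7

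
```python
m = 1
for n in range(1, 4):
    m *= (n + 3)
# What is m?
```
Trace:
  m=1
  m=4, n=1
  m=20, n=2
  m=120, n=3

Final answer: 120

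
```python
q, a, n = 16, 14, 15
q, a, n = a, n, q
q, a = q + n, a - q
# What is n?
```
Trace:
  q=16, a=14, n=15
  q=14, a=15, n=16
  q=30, a=1, n=16

Final answer: 16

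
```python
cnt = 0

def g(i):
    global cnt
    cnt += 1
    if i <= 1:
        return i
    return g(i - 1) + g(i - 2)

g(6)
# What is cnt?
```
Call trace (a repeated sub-call is expanded the first time; later identical calls just restate its return value):
g(i=6)
  g(i=5)
    g(i=4)
      g(i=3)
        g(i=2)
          g(i=1)
          -> return 1
          g(i=0)
          -> return 0
        -> return 1
        g(i=1)
        -> return 1
      -> return 2
      g(i=2) -> return 1  (same call as traced above)
    -> return 3
    g(i=3) -> return 2  (same call as traced above)
  -> return 5
  g(i=4) -> return 3  (same call as traced above)
-> return 8

cnt is incremented once per call, so count the calls in each subtree. Let C(i) = number of calls made by g(i).
C(0) = C(1) = 1 (base case, no recursion); C(i) = 1 + C(i - 1) + C(i - 2) otherwise.
C(2) = 1 + C(1) + C(0) = 1 + 1 + 1 = 3
C(3) = 1 + C(2) + C(1) = 1 + 3 + 1 = 5
C(4) = 1 + C(3) + C(2) = 1 + 5 + 3 = 9
C(5) = 1 + C(4) + C(3) = 1 + 9 + 5 = 15
C(6) = 1 + C(5) + C(4) = 1 + 15 + 9 = 25
cnt = C(6) = 25

Final answer: 25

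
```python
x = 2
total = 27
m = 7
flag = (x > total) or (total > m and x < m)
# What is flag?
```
Trace:
  x=2
  x=2, total=27
  x=2, total=27, m=7
  x=2, total=27, m=7, flag=True

Final answer: True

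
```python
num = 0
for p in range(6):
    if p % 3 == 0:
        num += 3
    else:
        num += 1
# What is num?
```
Trace:
  num=0
  num=3, p=0
  num=4, p=1
  num=5, p=2
  num=8, p=3
  num=9, p=4
  num=10, p=5

Final answer: 10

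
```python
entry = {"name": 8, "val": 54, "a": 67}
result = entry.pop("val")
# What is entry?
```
Trace:
  entry={'name': 8, 'val': 54, 'a': 67}
  entry={'name': 8, 'a': 67}, result=54

Final answer: {'name': 8, 'a': 67}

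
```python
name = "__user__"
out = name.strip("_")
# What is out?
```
Trace:
  name='__user__'
  name='__user__', out='user'

Final answer: 'user'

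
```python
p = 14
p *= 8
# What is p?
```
Trace:
  p=14
  p=112

Final answer: 112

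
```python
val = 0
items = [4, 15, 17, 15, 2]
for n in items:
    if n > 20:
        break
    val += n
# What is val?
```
Trace:
  val=0
  val=4, n=4
  val=19, n=15
  val=36, n=17
  val=51, n=15
  val=53, n=2

Final answer: 53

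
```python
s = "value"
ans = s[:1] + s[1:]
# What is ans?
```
Trace:
  s='value'
  s='value', ans='value'

Final answer: 'value'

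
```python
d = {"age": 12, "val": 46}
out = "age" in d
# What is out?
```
Trace:
  d={'age': 12, 'val': 46}
  d={'age': 12, 'val': 46}, out=True

Final answer: True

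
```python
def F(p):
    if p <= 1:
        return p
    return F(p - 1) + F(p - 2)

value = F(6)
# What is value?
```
Call trace (a repeated sub-call is expanded the first time; later identical calls just restate its return value):
F(p=6)
  F(p=5)
    F(p=4)
      F(p=3)
        F(p=2)
          F(p=1)
          -> return 1
          F(p=0)
          -> return 0
        -> return 1
        F(p=1)
        -> return 1
      -> return 2
      F(p=2) -> return 1  (same call as traced above)
    -> return 3
    F(p=3) -> return 2  (same call as traced above)
  -> return 5
  F(p=4) -> return 3  (same call as traced above)
-> return 8

Final answer: 8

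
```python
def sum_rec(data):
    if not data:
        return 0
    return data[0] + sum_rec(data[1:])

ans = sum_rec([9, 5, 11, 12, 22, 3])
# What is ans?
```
Call trace:
sum_rec(data=[9, 5, 11, 12, 22, 3])
  sum_rec(data=[5, 11, 12, 22, 3])
    sum_rec(data=[11, 12, 22, 3])
      sum_rec(data=[12, 22, 3])
        sum_rec(data=[22, 3])
          sum_rec(data=[3])
            sum_rec(data=[])
            -> return 0
          -> return 3
        -> return 25
      -> return 37
    -> return 48
  -> return 53
-> return 62

Final answer: 62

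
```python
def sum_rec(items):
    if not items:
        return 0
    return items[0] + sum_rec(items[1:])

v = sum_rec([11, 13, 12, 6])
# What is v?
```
Call trace:
sum_rec(items=[11, 13, 12, 6])
  sum_rec(items=[13, 12, 6])
    sum_rec(items=[12, 6])
      sum_rec(items=[6])
        sum_rec(items=[])
        -> return 0
      -> return 6
    -> return 18
  -> return 31
-> return 42

Final answer: 42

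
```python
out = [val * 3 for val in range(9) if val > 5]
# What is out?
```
Trace:
  val=0
  val=1
  val=2
  val=3
  val=4
  val=5
  val=6
  val=7
  val=8
  out=[18, 21, 24]

Final answer: [18, 21, 24]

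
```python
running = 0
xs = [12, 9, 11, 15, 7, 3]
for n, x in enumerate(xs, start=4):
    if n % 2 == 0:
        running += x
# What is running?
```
Trace:
  running=0
  running=12, n=4, x=12
  running=12, n=5, x=9
  running=23, n=6, x=11
  running=23, n=7, x=15
  running=30, n=8, x=7
  running=30, n=9, x=3

Final answer: 30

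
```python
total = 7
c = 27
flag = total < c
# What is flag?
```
Trace:
  total=7
  total=7, c=27
  total=7, c=27, flag=True

Final answer: True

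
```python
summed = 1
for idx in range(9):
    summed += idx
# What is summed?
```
Trace:
  summed=1
  summed=1, idx=0
  summed=2, idx=1
  summed=4, idx=2
  summed=7, idx=3
  summed=11, idx=4
  summed=16, idx=5
  summed=22, idx=6
  summed=29, idx=7
  summed=37, idx=8

Final answer: 37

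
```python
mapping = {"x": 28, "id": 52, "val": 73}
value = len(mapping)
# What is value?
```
Trace:
  mapping={'x': 28, 'id': 52, 'val': 73}
  mapping={'x': 28, 'id': 52, 'val': 73}, value=3

Final answer: 3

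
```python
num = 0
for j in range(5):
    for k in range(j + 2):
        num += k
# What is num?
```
Trace:
  num=0
  num=0, j=0, k=0
  num=1, j=0, k=1
  num=1, j=1, k=0
  num=2, j=1, k=1
  num=4, j=1, k=2
  num=4, j=2, k=0
  num=5, j=2, k=1
  num=7, j=2, k=2
  num=10, j=2, k=3
  num=10, j=3, k=0
  num=11, j=3, k=1
  num=13, j=3, k=2
  num=16, j=3, k=3
  num=20, j=3, k=4
  num=20, j=4, k=0
  num=21, j=4, k=1
  num=23, j=4, k=2
  num=26, j=4, k=3
  num=30, j=4, k=4
  num=35, j=4, k=5

Final answer: 35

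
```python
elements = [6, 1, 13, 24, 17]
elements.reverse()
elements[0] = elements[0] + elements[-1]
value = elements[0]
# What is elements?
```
Trace:
  elements=[6, 1, 13, 24, 17]
  elements=[17, 24, 13, 1, 6]
  elements=[23, 24, 13, 1, 6]
  elements=[23, 24, 13, 1, 6], value=23

Final answer: [23, 24, 13, 1, 6]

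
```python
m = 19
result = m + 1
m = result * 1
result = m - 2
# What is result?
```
Trace:
  m=19
  m=19, result=20
  m=20, result=20
  m=20, result=18

Final answer: 18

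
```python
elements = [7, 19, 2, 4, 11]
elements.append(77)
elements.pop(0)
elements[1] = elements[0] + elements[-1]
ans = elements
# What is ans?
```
Trace:
  elements=[7, 19, 2, 4, 11]
  elements=[7, 19, 2, 4, 11, 77]
  elements=[19, 2, 4, 11, 77]
  elements=[19, 96, 4, 11, 77]
  elements=[19, 96, 4, 11, 77], ans=[19, 96, 4, 11, 77]

Final answer: [19, 96, 4, 11, 77]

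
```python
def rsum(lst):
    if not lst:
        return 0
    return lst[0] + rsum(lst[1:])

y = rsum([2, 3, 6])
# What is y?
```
Call trace:
rsum(lst=[2, 3, 6])
  rsum(lst=[3, 6])
    rsum(lst=[6])
      rsum(lst=[])
      -> return 0
    -> return 6
  -> return 9
-> return 11

Final answer: 11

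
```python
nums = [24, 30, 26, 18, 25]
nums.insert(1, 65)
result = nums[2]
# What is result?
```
Trace:
  nums=[24, 30, 26, 18, 25]
  nums=[24, 65, 30, 26, 18, 25]
  nums=[24, 65, 30, 26, 18, 25], result=30

Final answer: 30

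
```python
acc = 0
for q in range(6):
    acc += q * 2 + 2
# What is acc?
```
Trace:
  acc=0
  acc=2, q=0
  acc=6, q=1
  acc=12, q=2
  acc=20, q=3
  acc=30, q=4
  acc=42, q=5

Final answer: 42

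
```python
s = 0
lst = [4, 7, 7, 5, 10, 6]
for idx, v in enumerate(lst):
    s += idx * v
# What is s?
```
Trace:
  s=0
  s=0, idx=0, v=4
  s=7, idx=1, v=7
  s=21, idx=2, v=7
  s=36, idx=3, v=5
  s=76, idx=4, v=10
  s=106, idx=5, v=6

Final answer: 106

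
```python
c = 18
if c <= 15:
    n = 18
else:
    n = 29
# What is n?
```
Trace:
  c=18
  c=18, n=29

Final answer: 29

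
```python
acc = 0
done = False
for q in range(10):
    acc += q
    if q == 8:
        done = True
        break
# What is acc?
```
Trace:
  acc=0
  acc=0, done=False
  acc=0, done=False, q=0
  acc=1, done=False, q=1
  acc=3, done=False, q=2
  acc=6, done=False, q=3
  acc=10, done=False, q=4
  acc=15, done=False, q=5
  acc=21, done=False, q=6
  acc=28, done=False, q=7
  acc=36, done=True, q=8

Final answer: 36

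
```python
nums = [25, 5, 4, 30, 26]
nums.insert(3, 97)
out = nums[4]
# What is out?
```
Trace:
  nums=[25, 5, 4, 30, 26]
  nums=[25, 5, 4, 97, 30, 26]
  nums=[25, 5, 4, 97, 30, 26], out=30

Final answer: 30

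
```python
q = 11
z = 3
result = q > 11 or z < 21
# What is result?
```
Trace:
  q=11
  q=11, z=3
  q=11, z=3, result=True

Final answer: True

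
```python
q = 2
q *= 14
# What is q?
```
Trace:
  q=2
  q=28

Final answer: 28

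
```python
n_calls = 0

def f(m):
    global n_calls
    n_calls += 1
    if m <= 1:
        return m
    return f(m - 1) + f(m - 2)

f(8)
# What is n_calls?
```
Call trace (a repeated sub-call is expanded the first time; later identical calls just restate its return value):
f(m=8)
  f(m=7)
    f(m=6)
      f(m=5)
        f(m=4)
          f(m=3)
            f(m=2)
              f(m=1)
              -> return 1
              f(m=0)
              -> return 0
            -> return 1
            f(m=1)
            -> return 1
          -> return 2
          f(m=2) -> return 1  (same call as traced above)
        -> return 3
        f(m=3) -> return 2  (same call as traced above)
      -> return 5
      f(m=4) -> return 3  (same call as traced above)
    -> return 8
    f(m=5) -> return 5  (same call as traced above)
  -> return 13
  f(m=6) -> return 8  (same call as traced above)
-> return 21

n_calls is incremented once per call, so count the calls in each subtree. Let C(m) = number of calls made by f(m).
C(0) = C(1) = 1 (base case, no recursion); C(m) = 1 + C(m - 1) + C(m - 2) otherwise.
C(2) = 1 + C(1) + C(0) = 1 + 1 + 1 = 3
C(3) = 1 + C(2) + C(1) = 1 + 3 + 1 = 5
C(4) = 1 + C(3) + C(2) = 1 + 5 + 3 = 9
C(5) = 1 + C(4) + C(3) = 1 + 9 + 5 = 15
C(6) = 1 + C(5) + C(4) = 1 + 15 + 9 = 25
C(7) = 1 + C(6) + C(5) = 1 + 25 + 15 = 41
C(8) = 1 + C(7) + C(6) = 1 + 41 + 25 = 67
n_calls = C(8) = 67

Final answer: 67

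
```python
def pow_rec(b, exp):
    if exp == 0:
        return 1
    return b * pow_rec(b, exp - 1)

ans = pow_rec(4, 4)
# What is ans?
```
Call trace:
pow_rec(b=4, exp=4)
  pow_rec(b=4, exp=3)
    pow_rec(b=4, exp=2)
      pow_rec(b=4, exp=1)
        pow_rec(b=4, exp=0)
        -> return 1
      -> return 4
    -> return 16
  -> return 64
-> return 256

Final answer: 256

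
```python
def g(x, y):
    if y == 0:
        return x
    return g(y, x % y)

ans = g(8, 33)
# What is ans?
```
Call trace:
g(x=8, y=33)
  g(x=33, y=8)
    g(x=8, y=1)
      g(x=1, y=0)
      -> return 1
    -> return 1
  -> return 1
-> return 1

Final answer: 1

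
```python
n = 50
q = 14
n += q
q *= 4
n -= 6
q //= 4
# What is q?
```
Trace:
  n=50
  n=50, q=14
  n=64, q=14
  n=64, q=56
  n=58, q=56
  n=58, q=14

Final answer: 14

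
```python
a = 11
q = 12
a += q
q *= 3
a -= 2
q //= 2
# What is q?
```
Trace:
  a=11
  a=11, q=12
  a=23, q=12
  a=23, q=36
  a=21, q=36
  a=21, q=18

Final answer: 18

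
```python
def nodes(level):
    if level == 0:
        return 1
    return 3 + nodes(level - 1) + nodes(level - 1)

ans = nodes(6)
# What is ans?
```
Call trace (a repeated sub-call is expanded the first time; later identical calls just restate its return value):
nodes(level=6)
  nodes(level=5)
    nodes(level=4)
      nodes(level=3)
        nodes(level=2)
          nodes(level=1)
            nodes(level=0)
            -> return 1
            nodes(level=0)
            -> return 1
          -> return 5
          nodes(level=1) -> return 5  (same call as traced above)
        -> return 13
        nodes(level=2) -> return 13  (same call as traced above)
      -> return 29
      nodes(level=3) -> return 29  (same call as traced above)
    -> return 61
    nodes(level=4) -> return 61  (same call as traced above)
  -> return 125
  nodes(level=5) -> return 125  (same call as traced above)
-> return 253

Final answer: 253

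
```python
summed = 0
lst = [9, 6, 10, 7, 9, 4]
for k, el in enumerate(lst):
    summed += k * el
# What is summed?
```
Trace:
  summed=0
  summed=0, k=0, el=9
  summed=6, k=1, el=6
  summed=26, k=2, el=10
  summed=47, k=3, el=7
  summed=83, k=4, el=9
  summed=103, k=5, el=4

Final answer: 103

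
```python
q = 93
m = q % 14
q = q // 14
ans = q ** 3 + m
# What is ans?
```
Trace:
  q=93
  q=93, m=9
  q=6, m=9
  q=6, m=9, ans=225

Final answer: 225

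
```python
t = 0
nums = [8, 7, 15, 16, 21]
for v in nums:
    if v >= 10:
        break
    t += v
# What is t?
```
Trace:
  t=0
  t=8, v=8
  t=15, v=7
  t=15, v=15

Final answer: 15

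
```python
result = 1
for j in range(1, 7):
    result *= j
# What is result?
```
Trace:
  result=1
  result=1, j=1
  result=2, j=2
  result=6, j=3
  result=24, j=4
  result=120, j=5
  result=720, j=6

Final answer: 720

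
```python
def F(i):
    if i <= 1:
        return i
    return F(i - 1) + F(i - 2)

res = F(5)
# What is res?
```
Call trace (a repeated sub-call is expanded the first time; later identical calls just restate its return value):
F(i=5)
  F(i=4)
    F(i=3)
      F(i=2)
        F(i=1)
        -> return 1
        F(i=0)
        -> return 0
      -> return 1
      F(i=1)
      -> return 1
    -> return 2
    F(i=2) -> return 1  (same call as traced above)
  -> return 3
  F(i=3) -> return 2  (same call as traced above)
-> return 5

Final answer: 5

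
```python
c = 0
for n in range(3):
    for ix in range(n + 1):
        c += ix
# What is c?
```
Trace:
  c=0
  c=0, n=0, ix=0
  c=0, n=1, ix=0
  c=1, n=1, ix=1
  c=1, n=2, ix=0
  c=2, n=2, ix=1
  c=4, n=2, ix=2

Final answer: 4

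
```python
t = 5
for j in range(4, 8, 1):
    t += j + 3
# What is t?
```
Trace:
  t=5
  t=12, j=4
  t=20, j=5
  t=29, j=6
  t=39, j=7

Final answer: 39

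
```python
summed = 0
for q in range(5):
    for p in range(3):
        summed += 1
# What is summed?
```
Trace:
  summed=0
  summed=1, q=0, p=0
  summed=2, q=0, p=1
  summed=3, q=0, p=2
  summed=4, q=1, p=0
  summed=5, q=1, p=1
  summed=6, q=1, p=2
  summed=7, q=2, p=0
  summed=8, q=2, p=1
  summed=9, q=2, p=2
  summed=10, q=3, p=0
  summed=11, q=3, p=1
  summed=12, q=3, p=2
  summed=13, q=4, p=0
  summed=14, q=4, p=1
  summed=15, q=4, p=2

Final answer: 15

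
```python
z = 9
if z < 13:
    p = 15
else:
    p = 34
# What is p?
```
Trace:
  z=9
  z=9, p=15

Final answer: 15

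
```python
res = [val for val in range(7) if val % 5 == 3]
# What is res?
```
Trace:
  val=0
  val=1
  val=2
  val=3
  val=4
  val=5
  val=6
  res=[3]

Final answer: [3]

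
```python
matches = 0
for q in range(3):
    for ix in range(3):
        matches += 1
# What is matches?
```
Trace:
  matches=0
  matches=1, q=0, ix=0
  matches=2, q=0, ix=1
  matches=3, q=0, ix=2
  matches=4, q=1, ix=0
  matches=5, q=1, ix=1
  matches=6, q=1, ix=2
  matches=7, q=2, ix=0
  matches=8, q=2, ix=1
  matches=9, q=2, ix=2

Final answer: 9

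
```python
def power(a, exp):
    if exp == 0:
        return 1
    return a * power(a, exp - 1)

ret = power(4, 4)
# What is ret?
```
Call trace:
power(a=4, exp=4)
  power(a=4, exp=3)
    power(a=4, exp=2)
      power(a=4, exp=1)
        power(a=4, exp=0)
        -> return 1
      -> return 4
    -> return 16
  -> return 64
-> return 256

Final answer: 256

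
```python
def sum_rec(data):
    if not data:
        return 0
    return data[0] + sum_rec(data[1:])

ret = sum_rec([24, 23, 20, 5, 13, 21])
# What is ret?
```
Call trace:
sum_rec(data=[24, 23, 20, 5, 13, 21])
  sum_rec(data=[23, 20, 5, 13, 21])
    sum_rec(data=[20, 5, 13, 21])
      sum_rec(data=[5, 13, 21])
        sum_rec(data=[13, 21])
          sum_rec(data=[21])
            sum_rec(data=[])
            -> return 0
          -> return 21
        -> return 34
      -> return 39
    -> return 59
  -> return 82
-> return 106

Final answer: 106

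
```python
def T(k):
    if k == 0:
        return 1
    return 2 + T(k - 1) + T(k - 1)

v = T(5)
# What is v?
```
Call trace (a repeated sub-call is expanded the first time; later identical calls just restate its return value):
T(k=5)
  T(k=4)
    T(k=3)
      T(k=2)
        T(k=1)
          T(k=0)
          -> return 1
          T(k=0)
          -> return 1
        -> return 4
        T(k=1) -> return 4  (same call as traced above)
      -> return 10
      T(k=2) -> return 10  (same call as traced above)
    -> return 22
    T(k=3) -> return 22  (same call as traced above)
  -> return 46
  T(k=4) -> return 46  (same call as traced above)
-> return 94

Final answer: 94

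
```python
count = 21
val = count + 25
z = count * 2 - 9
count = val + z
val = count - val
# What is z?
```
Trace:
  count=21
  count=21, val=46
  count=21, val=46, z=33
  count=79, val=46, z=33
  count=79, val=33, z=33

Final answer: 33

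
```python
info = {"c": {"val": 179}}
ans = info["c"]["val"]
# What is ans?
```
Trace:
  info={'c': {'val': 179}}
  info={'c': {'val': 179}}, ans=179

Final answer: 179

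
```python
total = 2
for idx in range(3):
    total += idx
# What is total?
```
Trace:
  total=2
  total=2, idx=0
  total=3, idx=1
  total=5, idx=2

Final answer: 5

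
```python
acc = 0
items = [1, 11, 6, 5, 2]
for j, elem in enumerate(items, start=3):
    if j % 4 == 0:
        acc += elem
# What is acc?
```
Trace:
  acc=0
  acc=0, j=3, elem=1
  acc=11, j=4, elem=11
  acc=11, j=5, elem=6
  acc=11, j=6, elem=5
  acc=11, j=7, elem=2

Final answer: 11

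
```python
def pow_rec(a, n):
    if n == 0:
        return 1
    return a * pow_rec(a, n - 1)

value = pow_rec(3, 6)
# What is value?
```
Call trace:
pow_rec(a=3, n=6)
  pow_rec(a=3, n=5)
    pow_rec(a=3, n=4)
      pow_rec(a=3, n=3)
        pow_rec(a=3, n=2)
          pow_rec(a=3, n=1)
            pow_rec(a=3, n=0)
            -> return 1
          -> return 3
        -> return 9
      -> return 27
    -> return 81
  -> return 243
-> return 729

Final answer: 729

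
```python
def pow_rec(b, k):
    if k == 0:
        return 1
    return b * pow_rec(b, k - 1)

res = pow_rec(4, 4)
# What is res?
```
Call trace:
pow_rec(b=4, k=4)
  pow_rec(b=4, k=3)
    pow_rec(b=4, k=2)
      pow_rec(b=4, k=1)
        pow_rec(b=4, k=0)
        -> return 1
      -> return 4
    -> return 16
  -> return 64
-> return 256

Final answer: 256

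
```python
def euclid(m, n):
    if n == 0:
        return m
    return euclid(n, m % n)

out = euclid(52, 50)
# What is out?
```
Call trace:
euclid(m=52, n=50)
  euclid(m=50, n=2)
    euclid(m=2, n=0)
    -> return 2
  -> return 2
-> return 2

Final answer: 2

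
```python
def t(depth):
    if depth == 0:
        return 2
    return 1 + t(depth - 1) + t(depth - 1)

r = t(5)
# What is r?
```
Call trace (a repeated sub-call is expanded the first time; later identical calls just restate its return value):
t(depth=5)
  t(depth=4)
    t(depth=3)
      t(depth=2)
        t(depth=1)
          t(depth=0)
          -> return 2
          t(depth=0)
          -> return 2
        -> return 5
        t(depth=1) -> return 5  (same call as traced above)
      -> return 11
      t(depth=2) -> return 11  (same call as traced above)
    -> return 23
    t(depth=3) -> return 23  (same call as traced above)
  -> return 47
  t(depth=4) -> return 47  (same call as traced above)
-> return 95

Final answer: 95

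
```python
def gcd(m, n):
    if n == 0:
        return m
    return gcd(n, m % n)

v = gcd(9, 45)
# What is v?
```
Call trace:
gcd(m=9, n=45)
  gcd(m=45, n=9)
    gcd(m=9, n=0)
    -> return 9
  -> return 9
-> return 9

Final answer: 9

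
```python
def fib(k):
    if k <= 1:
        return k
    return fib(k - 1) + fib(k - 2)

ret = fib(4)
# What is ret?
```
Call trace (a repeated sub-call is expanded the first time; later identical calls just restate its return value):
fib(k=4)
  fib(k=3)
    fib(k=2)
      fib(k=1)
      -> return 1
      fib(k=0)
      -> return 0
    -> return 1
    fib(k=1)
    -> return 1
  -> return 2
  fib(k=2) -> return 1  (same call as traced above)
-> return 3

Final answer: 3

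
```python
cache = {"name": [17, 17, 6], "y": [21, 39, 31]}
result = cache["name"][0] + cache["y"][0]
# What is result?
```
Trace:
  cache={'name': [17, 17, 6], 'y': [21, 39, 31]}
  cache={'name': [17, 17, 6], 'y': [21, 39, 31]}, result=38

Final answer: 38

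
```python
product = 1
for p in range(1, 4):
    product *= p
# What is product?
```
Trace:
  product=1
  product=1, p=1
  product=2, p=2
  product=6, p=3

Final answer: 6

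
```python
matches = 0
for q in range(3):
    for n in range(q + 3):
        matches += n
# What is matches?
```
Trace:
  matches=0
  matches=0, q=0, n=0
  matches=1, q=0, n=1
  matches=3, q=0, n=2
  matches=3, q=1, n=0
  matches=4, q=1, n=1
  matches=6, q=1, n=2
  matches=9, q=1, n=3
  matches=9, q=2, n=0
  matches=10, q=2, n=1
  matches=12, q=2, n=2
  matches=15, q=2, n=3
  matches=19, q=2, n=4

Final answer: 19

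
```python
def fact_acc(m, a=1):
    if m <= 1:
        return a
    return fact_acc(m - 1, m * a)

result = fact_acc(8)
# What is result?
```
Call trace:
fact_acc(m=8, a=1)
  fact_acc(m=7, a=8)
    fact_acc(m=6, a=56)
      fact_acc(m=5, a=336)
        fact_acc(m=4, a=1680)
          fact_acc(m=3, a=6720)
            fact_acc(m=2, a=20160)
              fact_acc(m=1, a=40320)
              -> return 40320
            -> return 40320
          -> return 40320
        -> return 40320
      -> return 40320
    -> return 40320
  -> return 40320
-> return 40320

Final answer: 40320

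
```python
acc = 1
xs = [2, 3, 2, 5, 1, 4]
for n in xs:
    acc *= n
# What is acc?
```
Trace:
  acc=1
  acc=2, n=2
  acc=6, n=3
  acc=12, n=2
  acc=60, n=5
  acc=60, n=1
  acc=240, n=4

Final answer: 240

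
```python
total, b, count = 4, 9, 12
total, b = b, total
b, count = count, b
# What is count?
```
Trace:
  total=4, b=9, count=12
  total=9, b=4, count=12
  total=9, b=12, count=4

Final answer: 4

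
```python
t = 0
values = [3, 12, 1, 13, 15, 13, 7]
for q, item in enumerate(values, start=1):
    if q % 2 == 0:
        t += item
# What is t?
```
Trace:
  t=0
  t=0, q=1, item=3
  t=12, q=2, item=12
  t=12, q=3, item=1
  t=25, q=4, item=13
  t=25, q=5, item=15
  t=38, q=6, item=13
  t=38, q=7, item=7

Final answer: 38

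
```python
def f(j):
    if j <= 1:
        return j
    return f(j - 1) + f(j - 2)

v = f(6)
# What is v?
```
Call trace (a repeated sub-call is expanded the first time; later identical calls just restate its return value):
f(j=6)
  f(j=5)
    f(j=4)
      f(j=3)
        f(j=2)
          f(j=1)
          -> return 1
          f(j=0)
          -> return 0
        -> return 1
        f(j=1)
        -> return 1
      -> return 2
      f(j=2) -> return 1  (same call as traced above)
    -> return 3
    f(j=3) -> return 2  (same call as traced above)
  -> return 5
  f(j=4) -> return 3  (same call as traced above)
-> return 8

Final answer: 8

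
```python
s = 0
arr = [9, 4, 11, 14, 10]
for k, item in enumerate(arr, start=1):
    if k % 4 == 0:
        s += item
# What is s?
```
Trace:
  s=0
  s=0, k=1, item=9
  s=0, k=2, item=4
  s=0, k=3, item=11
  s=14, k=4, item=14
  s=14, k=5, item=10

Final answer: 14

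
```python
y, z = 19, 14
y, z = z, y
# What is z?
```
Trace:
  y=19, z=14
  y=14, z=19

Final answer: 19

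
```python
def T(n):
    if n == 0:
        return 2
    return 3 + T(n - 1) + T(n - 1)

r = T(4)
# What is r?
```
Call trace (a repeated sub-call is expanded the first time; later identical calls just restate its return value):
T(n=4)
  T(n=3)
    T(n=2)
      T(n=1)
        T(n=0)
        -> return 2
        T(n=0)
        -> return 2
      -> return 7
      T(n=1) -> return 7  (same call as traced above)
    -> return 17
    T(n=2) -> return 17  (same call as traced above)
  -> return 37
  T(n=3) -> return 37  (same call as traced above)
-> return 77

Final answer: 77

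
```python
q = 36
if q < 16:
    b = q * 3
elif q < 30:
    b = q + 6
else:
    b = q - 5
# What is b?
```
Trace:
  q=36
  q=36, b=31

Final answer: 31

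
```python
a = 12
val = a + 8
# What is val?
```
Trace:
  a=12
  a=12, val=20

Final answer: 20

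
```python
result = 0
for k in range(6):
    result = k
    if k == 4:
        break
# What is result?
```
Trace:
  result=0
  result=0, k=0
  result=1, k=1
  result=2, k=2
  result=3, k=3
  result=4, k=4

Final answer: 4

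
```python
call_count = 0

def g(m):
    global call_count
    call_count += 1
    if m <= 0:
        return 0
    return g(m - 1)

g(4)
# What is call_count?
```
Call trace:
g(m=4)
  g(m=3)
    g(m=2)
      g(m=1)
        g(m=0)
        -> return 0
      -> return 0
    -> return 0
  -> return 0
-> return 0

call_count is incremented once per call. g is entered once for each m = 4, 3, 2, 1, 0 (the m <= 0 call returns without recursing), i.e. 4 + 1 calls.
call_count = 5

Final answer: 5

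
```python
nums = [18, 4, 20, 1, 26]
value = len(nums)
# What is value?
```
Trace:
  nums=[18, 4, 20, 1, 26]
  nums=[18, 4, 20, 1, 26], value=5

Final answer: 5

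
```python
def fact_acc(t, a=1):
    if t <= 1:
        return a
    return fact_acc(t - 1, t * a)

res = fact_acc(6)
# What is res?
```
Call trace:
fact_acc(t=6, a=1)
  fact_acc(t=5, a=6)
    fact_acc(t=4, a=30)
      fact_acc(t=3, a=120)
        fact_acc(t=2, a=360)
          fact_acc(t=1, a=720)
          -> return 720
        -> return 720
      -> return 720
    -> return 720
  -> return 720
-> return 720

Final answer: 720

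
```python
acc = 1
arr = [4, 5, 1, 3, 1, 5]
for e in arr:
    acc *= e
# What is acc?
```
Trace:
  acc=1
  acc=4, e=4
  acc=20, e=5
  acc=20, e=1
  acc=60, e=3
  acc=60, e=1
  acc=300, e=5

Final answer: 300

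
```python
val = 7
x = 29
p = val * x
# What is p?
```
Trace:
  val=7
  val=7, x=29
  val=7, x=29, p=203

Final answer: 203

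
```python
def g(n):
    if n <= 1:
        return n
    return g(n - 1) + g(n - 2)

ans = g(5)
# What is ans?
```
Call trace (a repeated sub-call is expanded the first time; later identical calls just restate its return value):
g(n=5)
  g(n=4)
    g(n=3)
      g(n=2)
        g(n=1)
        -> return 1
        g(n=0)
        -> return 0
      -> return 1
      g(n=1)
      -> return 1
    -> return 2
    g(n=2) -> return 1  (same call as traced above)
  -> return 3
  g(n=3) -> return 2  (same call as traced above)
-> return 5

Final answer: 5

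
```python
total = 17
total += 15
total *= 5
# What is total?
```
Trace:
  total=17
  total=32
  total=160

Final answer: 160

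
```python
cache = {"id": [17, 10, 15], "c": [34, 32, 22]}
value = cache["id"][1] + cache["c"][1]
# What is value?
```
Trace:
  cache={'id': [17, 10, 15], 'c': [34, 32, 22]}
  cache={'id': [17, 10, 15], 'c': [34, 32, 22]}, value=42

Final answer: 42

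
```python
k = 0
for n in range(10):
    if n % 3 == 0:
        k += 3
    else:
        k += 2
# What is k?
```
Trace:
  k=0
  k=3, n=0
  k=5, n=1
  k=7, n=2
  k=10, n=3
  k=12, n=4
  k=14, n=5
  k=17, n=6
  k=19, n=7
  k=21, n=8
  k=24, n=9

Final answer: 24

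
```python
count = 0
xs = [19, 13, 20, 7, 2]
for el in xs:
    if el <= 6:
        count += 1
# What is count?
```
Trace:
  count=0
  count=0, el=19
  count=0, el=13
  count=0, el=20
  count=0, el=7
  count=1, el=2

Final answer: 1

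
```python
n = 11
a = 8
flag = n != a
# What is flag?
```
Trace:
  n=11
  n=11, a=8
  n=11, a=8, flag=True

Final answer: True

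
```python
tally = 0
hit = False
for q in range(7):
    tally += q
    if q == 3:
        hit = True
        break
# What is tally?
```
Trace:
  tally=0
  tally=0, hit=False
  tally=0, hit=False, q=0
  tally=1, hit=False, q=1
  tally=3, hit=False, q=2
  tally=6, hit=True, q=3

Final answer: 6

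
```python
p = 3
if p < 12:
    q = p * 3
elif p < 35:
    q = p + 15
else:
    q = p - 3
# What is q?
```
Trace:
  p=3
  p=3, q=9

Final answer: 9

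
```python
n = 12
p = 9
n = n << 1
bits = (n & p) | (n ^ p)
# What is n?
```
Trace:
  n=12
  n=12, p=9
  n=24, p=9
  n=24, p=9, bits=25

Final answer: 24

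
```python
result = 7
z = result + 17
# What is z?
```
Trace:
  result=7
  result=7, z=24

Final answer: 24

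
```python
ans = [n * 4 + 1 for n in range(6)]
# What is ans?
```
Trace:
  n=0
  n=1
  n=2
  n=3
  n=4
  n=5
  ans=[1, 5, 9, 13, 17, 21]

Final answer: [1, 5, 9, 13, 17, 21]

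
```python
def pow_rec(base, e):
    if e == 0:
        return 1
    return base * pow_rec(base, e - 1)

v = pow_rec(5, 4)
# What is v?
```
Call trace:
pow_rec(base=5, e=4)
  pow_rec(base=5, e=3)
    pow_rec(base=5, e=2)
      pow_rec(base=5, e=1)
        pow_rec(base=5, e=0)
        -> return 1
      -> return 5
    -> return 25
  -> return 125
-> return 625

Final answer: 625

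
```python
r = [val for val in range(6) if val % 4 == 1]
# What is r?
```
Trace:
  val=0
  val=1
  val=2
  val=3
  val=4
  val=5
  r=[1, 5]

Final answer: [1, 5]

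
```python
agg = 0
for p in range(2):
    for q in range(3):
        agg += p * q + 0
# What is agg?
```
Trace:
  agg=0
  agg=0, p=0, q=0
  agg=0, p=0, q=1
  agg=0, p=0, q=2
  agg=0, p=1, q=0
  agg=1, p=1, q=1
  agg=3, p=1, q=2

Final answer: 3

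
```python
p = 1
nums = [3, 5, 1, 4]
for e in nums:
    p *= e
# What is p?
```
Trace:
  p=1
  p=3, e=3
  p=15, e=5
  p=15, e=1
  p=60, e=4

Final answer: 60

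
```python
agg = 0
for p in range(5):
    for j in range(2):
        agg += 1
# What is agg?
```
Trace:
  agg=0
  agg=1, p=0, j=0
  agg=2, p=0, j=1
  agg=3, p=1, j=0
  agg=4, p=1, j=1
  agg=5, p=2, j=0
  agg=6, p=2, j=1
  agg=7, p=3, j=0
  agg=8, p=3, j=1
  agg=9, p=4, j=0
  agg=10, p=4, j=1

Final answer: 10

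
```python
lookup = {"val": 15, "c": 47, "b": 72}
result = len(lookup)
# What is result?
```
Trace:
  lookup={'val': 15, 'c': 47, 'b': 72}
  lookup={'val': 15, 'c': 47, 'b': 72}, result=3

Final answer: 3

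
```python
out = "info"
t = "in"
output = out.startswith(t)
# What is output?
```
Trace:
  out='info'
  out='info', t='in'
  out='info', t='in', output=True

Final answer: True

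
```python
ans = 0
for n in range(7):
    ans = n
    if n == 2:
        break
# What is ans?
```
Trace:
  ans=0
  ans=0, n=0
  ans=1, n=1
  ans=2, n=2

Final answer: 2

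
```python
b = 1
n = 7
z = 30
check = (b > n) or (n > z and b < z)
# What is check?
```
Trace:
  b=1
  b=1, n=7
  b=1, n=7, z=30
  b=1, n=7, z=30, check=False

Final answer: False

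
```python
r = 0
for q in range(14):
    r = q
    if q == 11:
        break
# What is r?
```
Trace:
  r=0
  r=0, q=0
  r=1, q=1
  r=2, q=2
  r=3, q=3
  r=4, q=4
  r=5, q=5
  r=6, q=6
  r=7, q=7
  r=8, q=8
  r=9, q=9
  r=10, q=10
  r=11, q=11

Final answer: 11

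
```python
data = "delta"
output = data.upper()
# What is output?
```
Trace:
  data='delta'
  data='delta', output='DELTA'

Final answer: 'DELTA'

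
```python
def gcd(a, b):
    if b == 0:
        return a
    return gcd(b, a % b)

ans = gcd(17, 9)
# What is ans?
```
Call trace:
gcd(a=17, b=9)
  gcd(a=9, b=8)
    gcd(a=8, b=1)
      gcd(a=1, b=0)
      -> return 1
    -> return 1
  -> return 1
-> return 1

Final answer: 1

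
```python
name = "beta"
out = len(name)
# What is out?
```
Trace:
  name='beta'
  name='beta', out=4

Final answer: 4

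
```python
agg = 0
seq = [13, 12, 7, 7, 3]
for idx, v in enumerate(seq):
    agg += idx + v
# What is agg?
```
Trace:
  agg=0
  agg=13, idx=0, v=13
  agg=26, idx=1, v=12
  agg=35, idx=2, v=7
  agg=45, idx=3, v=7
  agg=52, idx=4, v=3

Final answer: 52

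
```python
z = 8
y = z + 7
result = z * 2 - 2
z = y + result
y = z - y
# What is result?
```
Trace:
  z=8
  z=8, y=15
  z=8, y=15, result=14
  z=29, y=15, result=14
  z=29, y=14, result=14

Final answer: 14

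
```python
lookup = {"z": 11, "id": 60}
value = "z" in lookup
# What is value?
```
Trace:
  lookup={'z': 11, 'id': 60}
  lookup={'z': 11, 'id': 60}, value=True

Final answer: True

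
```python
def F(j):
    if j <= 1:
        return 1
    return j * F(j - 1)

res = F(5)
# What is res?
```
Call trace:
F(j=5)
  F(j=4)
    F(j=3)
      F(j=2)
        F(j=1)
        -> return 1
      -> return 2
    -> return 6
  -> return 24
-> return 120

Final answer: 120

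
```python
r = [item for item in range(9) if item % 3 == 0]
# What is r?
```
Trace:
  item=0
  item=1
  item=2
  item=3
  item=4
  item=5
  item=6
  item=7
  item=8
  r=[0, 3, 6]

Final answer: [0, 3, 6]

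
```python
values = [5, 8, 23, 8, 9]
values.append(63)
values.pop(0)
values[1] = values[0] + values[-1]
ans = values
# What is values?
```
Trace:
  values=[5, 8, 23, 8, 9]
  values=[5, 8, 23, 8, 9, 63]
  values=[8, 23, 8, 9, 63]
  values=[8, 71, 8, 9, 63]
  values=[8, 71, 8, 9, 63], ans=[8, 71, 8, 9, 63]

Final answer: [8, 71, 8, 9, 63]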